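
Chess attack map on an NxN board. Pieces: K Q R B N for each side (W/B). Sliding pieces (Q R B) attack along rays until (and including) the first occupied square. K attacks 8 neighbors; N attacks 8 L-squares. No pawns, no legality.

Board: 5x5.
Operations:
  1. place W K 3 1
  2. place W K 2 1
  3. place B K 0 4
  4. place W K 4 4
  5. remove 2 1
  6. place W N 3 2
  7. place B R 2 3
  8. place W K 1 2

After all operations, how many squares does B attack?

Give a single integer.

Answer: 9

Derivation:
Op 1: place WK@(3,1)
Op 2: place WK@(2,1)
Op 3: place BK@(0,4)
Op 4: place WK@(4,4)
Op 5: remove (2,1)
Op 6: place WN@(3,2)
Op 7: place BR@(2,3)
Op 8: place WK@(1,2)
Per-piece attacks for B:
  BK@(0,4): attacks (0,3) (1,4) (1,3)
  BR@(2,3): attacks (2,4) (2,2) (2,1) (2,0) (3,3) (4,3) (1,3) (0,3)
Union (9 distinct): (0,3) (1,3) (1,4) (2,0) (2,1) (2,2) (2,4) (3,3) (4,3)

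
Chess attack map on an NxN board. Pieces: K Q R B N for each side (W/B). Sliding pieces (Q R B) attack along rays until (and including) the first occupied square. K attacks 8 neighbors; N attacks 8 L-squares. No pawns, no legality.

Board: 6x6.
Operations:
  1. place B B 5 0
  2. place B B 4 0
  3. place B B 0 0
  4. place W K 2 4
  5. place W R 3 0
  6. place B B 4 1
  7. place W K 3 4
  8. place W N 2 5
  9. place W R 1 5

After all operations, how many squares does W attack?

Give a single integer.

Op 1: place BB@(5,0)
Op 2: place BB@(4,0)
Op 3: place BB@(0,0)
Op 4: place WK@(2,4)
Op 5: place WR@(3,0)
Op 6: place BB@(4,1)
Op 7: place WK@(3,4)
Op 8: place WN@(2,5)
Op 9: place WR@(1,5)
Per-piece attacks for W:
  WR@(1,5): attacks (1,4) (1,3) (1,2) (1,1) (1,0) (2,5) (0,5) [ray(1,0) blocked at (2,5)]
  WK@(2,4): attacks (2,5) (2,3) (3,4) (1,4) (3,5) (3,3) (1,5) (1,3)
  WN@(2,5): attacks (3,3) (4,4) (1,3) (0,4)
  WR@(3,0): attacks (3,1) (3,2) (3,3) (3,4) (4,0) (2,0) (1,0) (0,0) [ray(0,1) blocked at (3,4); ray(1,0) blocked at (4,0); ray(-1,0) blocked at (0,0)]
  WK@(3,4): attacks (3,5) (3,3) (4,4) (2,4) (4,5) (4,3) (2,5) (2,3)
Union (22 distinct): (0,0) (0,4) (0,5) (1,0) (1,1) (1,2) (1,3) (1,4) (1,5) (2,0) (2,3) (2,4) (2,5) (3,1) (3,2) (3,3) (3,4) (3,5) (4,0) (4,3) (4,4) (4,5)

Answer: 22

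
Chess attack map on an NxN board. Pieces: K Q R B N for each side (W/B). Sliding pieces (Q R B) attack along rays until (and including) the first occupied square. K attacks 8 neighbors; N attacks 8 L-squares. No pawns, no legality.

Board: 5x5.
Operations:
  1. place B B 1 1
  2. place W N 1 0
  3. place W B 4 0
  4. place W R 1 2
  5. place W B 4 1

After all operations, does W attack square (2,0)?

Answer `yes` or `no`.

Answer: no

Derivation:
Op 1: place BB@(1,1)
Op 2: place WN@(1,0)
Op 3: place WB@(4,0)
Op 4: place WR@(1,2)
Op 5: place WB@(4,1)
Per-piece attacks for W:
  WN@(1,0): attacks (2,2) (3,1) (0,2)
  WR@(1,2): attacks (1,3) (1,4) (1,1) (2,2) (3,2) (4,2) (0,2) [ray(0,-1) blocked at (1,1)]
  WB@(4,0): attacks (3,1) (2,2) (1,3) (0,4)
  WB@(4,1): attacks (3,2) (2,3) (1,4) (3,0)
W attacks (2,0): no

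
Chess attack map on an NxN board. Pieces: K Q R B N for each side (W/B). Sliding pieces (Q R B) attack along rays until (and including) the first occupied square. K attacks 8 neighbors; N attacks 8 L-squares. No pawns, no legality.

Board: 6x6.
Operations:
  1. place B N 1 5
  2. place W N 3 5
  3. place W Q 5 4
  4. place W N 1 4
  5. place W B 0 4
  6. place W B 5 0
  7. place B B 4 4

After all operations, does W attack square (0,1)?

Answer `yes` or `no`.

Op 1: place BN@(1,5)
Op 2: place WN@(3,5)
Op 3: place WQ@(5,4)
Op 4: place WN@(1,4)
Op 5: place WB@(0,4)
Op 6: place WB@(5,0)
Op 7: place BB@(4,4)
Per-piece attacks for W:
  WB@(0,4): attacks (1,5) (1,3) (2,2) (3,1) (4,0) [ray(1,1) blocked at (1,5)]
  WN@(1,4): attacks (3,5) (2,2) (3,3) (0,2)
  WN@(3,5): attacks (4,3) (5,4) (2,3) (1,4)
  WB@(5,0): attacks (4,1) (3,2) (2,3) (1,4) [ray(-1,1) blocked at (1,4)]
  WQ@(5,4): attacks (5,5) (5,3) (5,2) (5,1) (5,0) (4,4) (4,5) (4,3) (3,2) (2,1) (1,0) [ray(0,-1) blocked at (5,0); ray(-1,0) blocked at (4,4)]
W attacks (0,1): no

Answer: no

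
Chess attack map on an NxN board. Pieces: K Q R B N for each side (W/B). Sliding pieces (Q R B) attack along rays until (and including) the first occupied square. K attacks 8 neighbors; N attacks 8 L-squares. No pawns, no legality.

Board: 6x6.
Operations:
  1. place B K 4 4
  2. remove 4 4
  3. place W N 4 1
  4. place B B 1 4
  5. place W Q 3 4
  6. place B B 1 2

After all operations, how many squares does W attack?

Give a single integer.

Op 1: place BK@(4,4)
Op 2: remove (4,4)
Op 3: place WN@(4,1)
Op 4: place BB@(1,4)
Op 5: place WQ@(3,4)
Op 6: place BB@(1,2)
Per-piece attacks for W:
  WQ@(3,4): attacks (3,5) (3,3) (3,2) (3,1) (3,0) (4,4) (5,4) (2,4) (1,4) (4,5) (4,3) (5,2) (2,5) (2,3) (1,2) [ray(-1,0) blocked at (1,4); ray(-1,-1) blocked at (1,2)]
  WN@(4,1): attacks (5,3) (3,3) (2,2) (2,0)
Union (18 distinct): (1,2) (1,4) (2,0) (2,2) (2,3) (2,4) (2,5) (3,0) (3,1) (3,2) (3,3) (3,5) (4,3) (4,4) (4,5) (5,2) (5,3) (5,4)

Answer: 18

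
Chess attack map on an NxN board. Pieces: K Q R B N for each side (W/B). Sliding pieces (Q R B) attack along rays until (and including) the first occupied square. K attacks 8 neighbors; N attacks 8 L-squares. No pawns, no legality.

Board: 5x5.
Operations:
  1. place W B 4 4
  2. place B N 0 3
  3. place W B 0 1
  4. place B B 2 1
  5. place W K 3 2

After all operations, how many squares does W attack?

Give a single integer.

Answer: 13

Derivation:
Op 1: place WB@(4,4)
Op 2: place BN@(0,3)
Op 3: place WB@(0,1)
Op 4: place BB@(2,1)
Op 5: place WK@(3,2)
Per-piece attacks for W:
  WB@(0,1): attacks (1,2) (2,3) (3,4) (1,0)
  WK@(3,2): attacks (3,3) (3,1) (4,2) (2,2) (4,3) (4,1) (2,3) (2,1)
  WB@(4,4): attacks (3,3) (2,2) (1,1) (0,0)
Union (13 distinct): (0,0) (1,0) (1,1) (1,2) (2,1) (2,2) (2,3) (3,1) (3,3) (3,4) (4,1) (4,2) (4,3)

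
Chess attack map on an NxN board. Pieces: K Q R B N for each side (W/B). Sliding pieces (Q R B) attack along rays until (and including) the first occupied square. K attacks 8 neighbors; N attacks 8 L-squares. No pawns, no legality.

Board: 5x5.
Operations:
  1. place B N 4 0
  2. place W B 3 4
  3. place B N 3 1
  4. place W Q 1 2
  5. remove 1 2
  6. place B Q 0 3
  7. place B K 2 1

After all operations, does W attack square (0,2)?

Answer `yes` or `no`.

Answer: no

Derivation:
Op 1: place BN@(4,0)
Op 2: place WB@(3,4)
Op 3: place BN@(3,1)
Op 4: place WQ@(1,2)
Op 5: remove (1,2)
Op 6: place BQ@(0,3)
Op 7: place BK@(2,1)
Per-piece attacks for W:
  WB@(3,4): attacks (4,3) (2,3) (1,2) (0,1)
W attacks (0,2): no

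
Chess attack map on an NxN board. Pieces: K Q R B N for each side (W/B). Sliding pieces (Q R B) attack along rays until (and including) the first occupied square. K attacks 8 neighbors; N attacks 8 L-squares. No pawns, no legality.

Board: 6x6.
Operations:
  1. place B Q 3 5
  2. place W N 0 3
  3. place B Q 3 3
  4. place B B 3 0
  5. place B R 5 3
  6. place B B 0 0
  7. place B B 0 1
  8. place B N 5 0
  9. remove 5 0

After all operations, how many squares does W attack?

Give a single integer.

Answer: 4

Derivation:
Op 1: place BQ@(3,5)
Op 2: place WN@(0,3)
Op 3: place BQ@(3,3)
Op 4: place BB@(3,0)
Op 5: place BR@(5,3)
Op 6: place BB@(0,0)
Op 7: place BB@(0,1)
Op 8: place BN@(5,0)
Op 9: remove (5,0)
Per-piece attacks for W:
  WN@(0,3): attacks (1,5) (2,4) (1,1) (2,2)
Union (4 distinct): (1,1) (1,5) (2,2) (2,4)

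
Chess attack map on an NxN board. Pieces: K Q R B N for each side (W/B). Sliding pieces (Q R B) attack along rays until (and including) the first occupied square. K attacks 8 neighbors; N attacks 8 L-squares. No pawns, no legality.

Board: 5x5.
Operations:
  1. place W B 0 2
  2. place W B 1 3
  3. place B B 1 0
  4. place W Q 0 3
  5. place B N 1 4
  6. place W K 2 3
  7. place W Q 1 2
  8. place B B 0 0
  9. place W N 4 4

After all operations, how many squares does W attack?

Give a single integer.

Op 1: place WB@(0,2)
Op 2: place WB@(1,3)
Op 3: place BB@(1,0)
Op 4: place WQ@(0,3)
Op 5: place BN@(1,4)
Op 6: place WK@(2,3)
Op 7: place WQ@(1,2)
Op 8: place BB@(0,0)
Op 9: place WN@(4,4)
Per-piece attacks for W:
  WB@(0,2): attacks (1,3) (1,1) (2,0) [ray(1,1) blocked at (1,3)]
  WQ@(0,3): attacks (0,4) (0,2) (1,3) (1,4) (1,2) [ray(0,-1) blocked at (0,2); ray(1,0) blocked at (1,3); ray(1,1) blocked at (1,4); ray(1,-1) blocked at (1,2)]
  WQ@(1,2): attacks (1,3) (1,1) (1,0) (2,2) (3,2) (4,2) (0,2) (2,3) (2,1) (3,0) (0,3) (0,1) [ray(0,1) blocked at (1,3); ray(0,-1) blocked at (1,0); ray(-1,0) blocked at (0,2); ray(1,1) blocked at (2,3); ray(-1,1) blocked at (0,3)]
  WB@(1,3): attacks (2,4) (2,2) (3,1) (4,0) (0,4) (0,2) [ray(-1,-1) blocked at (0,2)]
  WK@(2,3): attacks (2,4) (2,2) (3,3) (1,3) (3,4) (3,2) (1,4) (1,2)
  WN@(4,4): attacks (3,2) (2,3)
Union (21 distinct): (0,1) (0,2) (0,3) (0,4) (1,0) (1,1) (1,2) (1,3) (1,4) (2,0) (2,1) (2,2) (2,3) (2,4) (3,0) (3,1) (3,2) (3,3) (3,4) (4,0) (4,2)

Answer: 21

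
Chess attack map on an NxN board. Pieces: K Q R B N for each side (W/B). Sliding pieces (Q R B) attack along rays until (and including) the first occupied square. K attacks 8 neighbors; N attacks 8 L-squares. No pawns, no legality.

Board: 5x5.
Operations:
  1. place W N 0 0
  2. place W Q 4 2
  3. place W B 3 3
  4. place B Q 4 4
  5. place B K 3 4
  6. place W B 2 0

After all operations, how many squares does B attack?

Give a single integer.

Op 1: place WN@(0,0)
Op 2: place WQ@(4,2)
Op 3: place WB@(3,3)
Op 4: place BQ@(4,4)
Op 5: place BK@(3,4)
Op 6: place WB@(2,0)
Per-piece attacks for B:
  BK@(3,4): attacks (3,3) (4,4) (2,4) (4,3) (2,3)
  BQ@(4,4): attacks (4,3) (4,2) (3,4) (3,3) [ray(0,-1) blocked at (4,2); ray(-1,0) blocked at (3,4); ray(-1,-1) blocked at (3,3)]
Union (7 distinct): (2,3) (2,4) (3,3) (3,4) (4,2) (4,3) (4,4)

Answer: 7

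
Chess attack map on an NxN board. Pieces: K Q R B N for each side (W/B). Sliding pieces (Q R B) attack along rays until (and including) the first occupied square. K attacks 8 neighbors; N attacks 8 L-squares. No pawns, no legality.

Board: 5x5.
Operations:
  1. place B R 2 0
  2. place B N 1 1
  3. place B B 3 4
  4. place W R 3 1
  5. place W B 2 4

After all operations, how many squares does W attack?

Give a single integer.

Op 1: place BR@(2,0)
Op 2: place BN@(1,1)
Op 3: place BB@(3,4)
Op 4: place WR@(3,1)
Op 5: place WB@(2,4)
Per-piece attacks for W:
  WB@(2,4): attacks (3,3) (4,2) (1,3) (0,2)
  WR@(3,1): attacks (3,2) (3,3) (3,4) (3,0) (4,1) (2,1) (1,1) [ray(0,1) blocked at (3,4); ray(-1,0) blocked at (1,1)]
Union (10 distinct): (0,2) (1,1) (1,3) (2,1) (3,0) (3,2) (3,3) (3,4) (4,1) (4,2)

Answer: 10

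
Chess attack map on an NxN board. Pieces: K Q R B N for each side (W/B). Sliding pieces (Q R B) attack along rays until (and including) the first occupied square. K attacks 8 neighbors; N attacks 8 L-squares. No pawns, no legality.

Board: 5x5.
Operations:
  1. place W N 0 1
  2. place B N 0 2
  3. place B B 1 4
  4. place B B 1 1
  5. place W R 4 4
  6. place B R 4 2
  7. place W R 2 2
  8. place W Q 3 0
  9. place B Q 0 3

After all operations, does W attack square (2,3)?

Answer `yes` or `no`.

Op 1: place WN@(0,1)
Op 2: place BN@(0,2)
Op 3: place BB@(1,4)
Op 4: place BB@(1,1)
Op 5: place WR@(4,4)
Op 6: place BR@(4,2)
Op 7: place WR@(2,2)
Op 8: place WQ@(3,0)
Op 9: place BQ@(0,3)
Per-piece attacks for W:
  WN@(0,1): attacks (1,3) (2,2) (2,0)
  WR@(2,2): attacks (2,3) (2,4) (2,1) (2,0) (3,2) (4,2) (1,2) (0,2) [ray(1,0) blocked at (4,2); ray(-1,0) blocked at (0,2)]
  WQ@(3,0): attacks (3,1) (3,2) (3,3) (3,4) (4,0) (2,0) (1,0) (0,0) (4,1) (2,1) (1,2) (0,3) [ray(-1,1) blocked at (0,3)]
  WR@(4,4): attacks (4,3) (4,2) (3,4) (2,4) (1,4) [ray(0,-1) blocked at (4,2); ray(-1,0) blocked at (1,4)]
W attacks (2,3): yes

Answer: yes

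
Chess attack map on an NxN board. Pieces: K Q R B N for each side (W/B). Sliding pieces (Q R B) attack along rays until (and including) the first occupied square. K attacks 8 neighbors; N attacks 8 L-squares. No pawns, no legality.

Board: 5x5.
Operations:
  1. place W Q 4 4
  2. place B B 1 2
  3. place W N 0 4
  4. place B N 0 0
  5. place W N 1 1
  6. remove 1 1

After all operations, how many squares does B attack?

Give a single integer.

Op 1: place WQ@(4,4)
Op 2: place BB@(1,2)
Op 3: place WN@(0,4)
Op 4: place BN@(0,0)
Op 5: place WN@(1,1)
Op 6: remove (1,1)
Per-piece attacks for B:
  BN@(0,0): attacks (1,2) (2,1)
  BB@(1,2): attacks (2,3) (3,4) (2,1) (3,0) (0,3) (0,1)
Union (7 distinct): (0,1) (0,3) (1,2) (2,1) (2,3) (3,0) (3,4)

Answer: 7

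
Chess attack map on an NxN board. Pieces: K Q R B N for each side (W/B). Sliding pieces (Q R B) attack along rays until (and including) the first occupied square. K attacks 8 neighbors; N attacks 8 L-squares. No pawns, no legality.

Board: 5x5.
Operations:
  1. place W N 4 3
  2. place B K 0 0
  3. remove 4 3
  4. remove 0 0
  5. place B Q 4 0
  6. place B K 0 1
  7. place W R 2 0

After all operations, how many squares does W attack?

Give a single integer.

Answer: 8

Derivation:
Op 1: place WN@(4,3)
Op 2: place BK@(0,0)
Op 3: remove (4,3)
Op 4: remove (0,0)
Op 5: place BQ@(4,0)
Op 6: place BK@(0,1)
Op 7: place WR@(2,0)
Per-piece attacks for W:
  WR@(2,0): attacks (2,1) (2,2) (2,3) (2,4) (3,0) (4,0) (1,0) (0,0) [ray(1,0) blocked at (4,0)]
Union (8 distinct): (0,0) (1,0) (2,1) (2,2) (2,3) (2,4) (3,0) (4,0)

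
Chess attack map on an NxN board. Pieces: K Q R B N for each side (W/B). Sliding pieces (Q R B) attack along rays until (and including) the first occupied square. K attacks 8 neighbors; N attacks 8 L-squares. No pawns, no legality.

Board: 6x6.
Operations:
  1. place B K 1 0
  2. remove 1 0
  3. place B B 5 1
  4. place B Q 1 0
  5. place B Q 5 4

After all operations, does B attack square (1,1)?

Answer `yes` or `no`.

Answer: yes

Derivation:
Op 1: place BK@(1,0)
Op 2: remove (1,0)
Op 3: place BB@(5,1)
Op 4: place BQ@(1,0)
Op 5: place BQ@(5,4)
Per-piece attacks for B:
  BQ@(1,0): attacks (1,1) (1,2) (1,3) (1,4) (1,5) (2,0) (3,0) (4,0) (5,0) (0,0) (2,1) (3,2) (4,3) (5,4) (0,1) [ray(1,1) blocked at (5,4)]
  BB@(5,1): attacks (4,2) (3,3) (2,4) (1,5) (4,0)
  BQ@(5,4): attacks (5,5) (5,3) (5,2) (5,1) (4,4) (3,4) (2,4) (1,4) (0,4) (4,5) (4,3) (3,2) (2,1) (1,0) [ray(0,-1) blocked at (5,1); ray(-1,-1) blocked at (1,0)]
B attacks (1,1): yes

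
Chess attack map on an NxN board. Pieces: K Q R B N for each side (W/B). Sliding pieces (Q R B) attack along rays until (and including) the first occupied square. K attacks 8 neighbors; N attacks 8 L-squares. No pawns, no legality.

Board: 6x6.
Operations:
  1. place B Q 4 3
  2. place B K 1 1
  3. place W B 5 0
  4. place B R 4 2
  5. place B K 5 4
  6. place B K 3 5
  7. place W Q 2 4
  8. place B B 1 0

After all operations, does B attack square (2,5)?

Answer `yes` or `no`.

Op 1: place BQ@(4,3)
Op 2: place BK@(1,1)
Op 3: place WB@(5,0)
Op 4: place BR@(4,2)
Op 5: place BK@(5,4)
Op 6: place BK@(3,5)
Op 7: place WQ@(2,4)
Op 8: place BB@(1,0)
Per-piece attacks for B:
  BB@(1,0): attacks (2,1) (3,2) (4,3) (0,1) [ray(1,1) blocked at (4,3)]
  BK@(1,1): attacks (1,2) (1,0) (2,1) (0,1) (2,2) (2,0) (0,2) (0,0)
  BK@(3,5): attacks (3,4) (4,5) (2,5) (4,4) (2,4)
  BR@(4,2): attacks (4,3) (4,1) (4,0) (5,2) (3,2) (2,2) (1,2) (0,2) [ray(0,1) blocked at (4,3)]
  BQ@(4,3): attacks (4,4) (4,5) (4,2) (5,3) (3,3) (2,3) (1,3) (0,3) (5,4) (5,2) (3,4) (2,5) (3,2) (2,1) (1,0) [ray(0,-1) blocked at (4,2); ray(1,1) blocked at (5,4); ray(-1,-1) blocked at (1,0)]
  BK@(5,4): attacks (5,5) (5,3) (4,4) (4,5) (4,3)
B attacks (2,5): yes

Answer: yes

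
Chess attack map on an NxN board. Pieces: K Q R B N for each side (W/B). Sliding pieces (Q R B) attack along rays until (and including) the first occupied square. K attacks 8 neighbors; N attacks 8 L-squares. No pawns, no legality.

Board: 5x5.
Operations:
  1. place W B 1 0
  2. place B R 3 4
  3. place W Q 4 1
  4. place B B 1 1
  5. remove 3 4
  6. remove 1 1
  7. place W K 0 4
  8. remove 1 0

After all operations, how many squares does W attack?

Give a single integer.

Answer: 14

Derivation:
Op 1: place WB@(1,0)
Op 2: place BR@(3,4)
Op 3: place WQ@(4,1)
Op 4: place BB@(1,1)
Op 5: remove (3,4)
Op 6: remove (1,1)
Op 7: place WK@(0,4)
Op 8: remove (1,0)
Per-piece attacks for W:
  WK@(0,4): attacks (0,3) (1,4) (1,3)
  WQ@(4,1): attacks (4,2) (4,3) (4,4) (4,0) (3,1) (2,1) (1,1) (0,1) (3,2) (2,3) (1,4) (3,0)
Union (14 distinct): (0,1) (0,3) (1,1) (1,3) (1,4) (2,1) (2,3) (3,0) (3,1) (3,2) (4,0) (4,2) (4,3) (4,4)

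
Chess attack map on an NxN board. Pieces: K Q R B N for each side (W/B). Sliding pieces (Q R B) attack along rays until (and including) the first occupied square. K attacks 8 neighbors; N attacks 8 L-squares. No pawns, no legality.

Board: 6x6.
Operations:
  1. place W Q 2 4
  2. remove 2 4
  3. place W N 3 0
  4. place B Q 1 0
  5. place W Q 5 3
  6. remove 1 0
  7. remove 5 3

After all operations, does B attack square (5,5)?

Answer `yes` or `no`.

Op 1: place WQ@(2,4)
Op 2: remove (2,4)
Op 3: place WN@(3,0)
Op 4: place BQ@(1,0)
Op 5: place WQ@(5,3)
Op 6: remove (1,0)
Op 7: remove (5,3)
Per-piece attacks for B:
B attacks (5,5): no

Answer: no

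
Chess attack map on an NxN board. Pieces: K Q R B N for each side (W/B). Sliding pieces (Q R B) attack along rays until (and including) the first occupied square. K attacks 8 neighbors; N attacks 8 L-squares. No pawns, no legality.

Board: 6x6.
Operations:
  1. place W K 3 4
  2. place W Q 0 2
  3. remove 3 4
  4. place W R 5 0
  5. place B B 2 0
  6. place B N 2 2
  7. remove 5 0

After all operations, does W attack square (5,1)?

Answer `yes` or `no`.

Answer: no

Derivation:
Op 1: place WK@(3,4)
Op 2: place WQ@(0,2)
Op 3: remove (3,4)
Op 4: place WR@(5,0)
Op 5: place BB@(2,0)
Op 6: place BN@(2,2)
Op 7: remove (5,0)
Per-piece attacks for W:
  WQ@(0,2): attacks (0,3) (0,4) (0,5) (0,1) (0,0) (1,2) (2,2) (1,3) (2,4) (3,5) (1,1) (2,0) [ray(1,0) blocked at (2,2); ray(1,-1) blocked at (2,0)]
W attacks (5,1): no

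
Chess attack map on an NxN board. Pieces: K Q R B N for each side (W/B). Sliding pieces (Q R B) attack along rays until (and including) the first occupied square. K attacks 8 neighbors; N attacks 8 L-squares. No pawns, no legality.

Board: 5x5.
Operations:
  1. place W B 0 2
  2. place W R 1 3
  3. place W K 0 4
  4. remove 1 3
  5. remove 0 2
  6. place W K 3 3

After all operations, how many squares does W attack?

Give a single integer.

Op 1: place WB@(0,2)
Op 2: place WR@(1,3)
Op 3: place WK@(0,4)
Op 4: remove (1,3)
Op 5: remove (0,2)
Op 6: place WK@(3,3)
Per-piece attacks for W:
  WK@(0,4): attacks (0,3) (1,4) (1,3)
  WK@(3,3): attacks (3,4) (3,2) (4,3) (2,3) (4,4) (4,2) (2,4) (2,2)
Union (11 distinct): (0,3) (1,3) (1,4) (2,2) (2,3) (2,4) (3,2) (3,4) (4,2) (4,3) (4,4)

Answer: 11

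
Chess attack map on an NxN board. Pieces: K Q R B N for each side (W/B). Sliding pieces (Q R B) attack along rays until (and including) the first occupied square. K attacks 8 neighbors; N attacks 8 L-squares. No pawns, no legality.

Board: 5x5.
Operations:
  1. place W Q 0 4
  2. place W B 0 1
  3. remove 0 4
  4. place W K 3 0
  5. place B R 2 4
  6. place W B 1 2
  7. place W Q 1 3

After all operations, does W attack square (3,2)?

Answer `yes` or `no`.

Answer: no

Derivation:
Op 1: place WQ@(0,4)
Op 2: place WB@(0,1)
Op 3: remove (0,4)
Op 4: place WK@(3,0)
Op 5: place BR@(2,4)
Op 6: place WB@(1,2)
Op 7: place WQ@(1,3)
Per-piece attacks for W:
  WB@(0,1): attacks (1,2) (1,0) [ray(1,1) blocked at (1,2)]
  WB@(1,2): attacks (2,3) (3,4) (2,1) (3,0) (0,3) (0,1) [ray(1,-1) blocked at (3,0); ray(-1,-1) blocked at (0,1)]
  WQ@(1,3): attacks (1,4) (1,2) (2,3) (3,3) (4,3) (0,3) (2,4) (2,2) (3,1) (4,0) (0,4) (0,2) [ray(0,-1) blocked at (1,2); ray(1,1) blocked at (2,4)]
  WK@(3,0): attacks (3,1) (4,0) (2,0) (4,1) (2,1)
W attacks (3,2): no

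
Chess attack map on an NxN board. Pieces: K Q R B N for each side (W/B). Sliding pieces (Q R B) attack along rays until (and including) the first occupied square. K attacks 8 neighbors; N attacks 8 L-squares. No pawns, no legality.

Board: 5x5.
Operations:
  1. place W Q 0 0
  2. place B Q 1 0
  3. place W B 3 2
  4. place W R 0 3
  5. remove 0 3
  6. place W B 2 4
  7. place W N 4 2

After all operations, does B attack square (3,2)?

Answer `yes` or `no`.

Answer: yes

Derivation:
Op 1: place WQ@(0,0)
Op 2: place BQ@(1,0)
Op 3: place WB@(3,2)
Op 4: place WR@(0,3)
Op 5: remove (0,3)
Op 6: place WB@(2,4)
Op 7: place WN@(4,2)
Per-piece attacks for B:
  BQ@(1,0): attacks (1,1) (1,2) (1,3) (1,4) (2,0) (3,0) (4,0) (0,0) (2,1) (3,2) (0,1) [ray(-1,0) blocked at (0,0); ray(1,1) blocked at (3,2)]
B attacks (3,2): yes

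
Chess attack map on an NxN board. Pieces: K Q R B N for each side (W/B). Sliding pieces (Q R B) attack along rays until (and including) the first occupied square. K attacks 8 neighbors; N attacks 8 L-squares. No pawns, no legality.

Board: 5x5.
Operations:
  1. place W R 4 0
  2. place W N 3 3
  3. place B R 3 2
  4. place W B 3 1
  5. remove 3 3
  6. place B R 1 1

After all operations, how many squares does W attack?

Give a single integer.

Answer: 12

Derivation:
Op 1: place WR@(4,0)
Op 2: place WN@(3,3)
Op 3: place BR@(3,2)
Op 4: place WB@(3,1)
Op 5: remove (3,3)
Op 6: place BR@(1,1)
Per-piece attacks for W:
  WB@(3,1): attacks (4,2) (4,0) (2,2) (1,3) (0,4) (2,0) [ray(1,-1) blocked at (4,0)]
  WR@(4,0): attacks (4,1) (4,2) (4,3) (4,4) (3,0) (2,0) (1,0) (0,0)
Union (12 distinct): (0,0) (0,4) (1,0) (1,3) (2,0) (2,2) (3,0) (4,0) (4,1) (4,2) (4,3) (4,4)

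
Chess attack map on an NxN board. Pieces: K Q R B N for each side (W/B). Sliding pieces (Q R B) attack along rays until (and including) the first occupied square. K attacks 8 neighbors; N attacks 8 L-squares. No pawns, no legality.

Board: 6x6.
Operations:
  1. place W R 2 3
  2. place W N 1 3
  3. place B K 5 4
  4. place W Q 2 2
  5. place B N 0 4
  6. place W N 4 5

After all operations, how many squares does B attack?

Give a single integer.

Op 1: place WR@(2,3)
Op 2: place WN@(1,3)
Op 3: place BK@(5,4)
Op 4: place WQ@(2,2)
Op 5: place BN@(0,4)
Op 6: place WN@(4,5)
Per-piece attacks for B:
  BN@(0,4): attacks (2,5) (1,2) (2,3)
  BK@(5,4): attacks (5,5) (5,3) (4,4) (4,5) (4,3)
Union (8 distinct): (1,2) (2,3) (2,5) (4,3) (4,4) (4,5) (5,3) (5,5)

Answer: 8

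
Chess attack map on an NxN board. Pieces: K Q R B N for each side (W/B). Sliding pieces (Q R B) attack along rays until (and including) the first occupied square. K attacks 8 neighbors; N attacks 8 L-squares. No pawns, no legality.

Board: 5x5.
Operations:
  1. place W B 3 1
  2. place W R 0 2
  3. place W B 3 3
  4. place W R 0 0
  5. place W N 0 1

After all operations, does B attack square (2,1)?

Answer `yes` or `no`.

Op 1: place WB@(3,1)
Op 2: place WR@(0,2)
Op 3: place WB@(3,3)
Op 4: place WR@(0,0)
Op 5: place WN@(0,1)
Per-piece attacks for B:
B attacks (2,1): no

Answer: no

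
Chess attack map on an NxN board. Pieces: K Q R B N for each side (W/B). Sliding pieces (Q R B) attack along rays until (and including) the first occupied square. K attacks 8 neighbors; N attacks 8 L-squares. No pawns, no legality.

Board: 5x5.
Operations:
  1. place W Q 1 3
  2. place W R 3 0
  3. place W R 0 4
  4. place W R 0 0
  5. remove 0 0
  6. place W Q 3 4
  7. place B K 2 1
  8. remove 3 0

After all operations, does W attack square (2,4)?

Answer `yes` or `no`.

Answer: yes

Derivation:
Op 1: place WQ@(1,3)
Op 2: place WR@(3,0)
Op 3: place WR@(0,4)
Op 4: place WR@(0,0)
Op 5: remove (0,0)
Op 6: place WQ@(3,4)
Op 7: place BK@(2,1)
Op 8: remove (3,0)
Per-piece attacks for W:
  WR@(0,4): attacks (0,3) (0,2) (0,1) (0,0) (1,4) (2,4) (3,4) [ray(1,0) blocked at (3,4)]
  WQ@(1,3): attacks (1,4) (1,2) (1,1) (1,0) (2,3) (3,3) (4,3) (0,3) (2,4) (2,2) (3,1) (4,0) (0,4) (0,2) [ray(-1,1) blocked at (0,4)]
  WQ@(3,4): attacks (3,3) (3,2) (3,1) (3,0) (4,4) (2,4) (1,4) (0,4) (4,3) (2,3) (1,2) (0,1) [ray(-1,0) blocked at (0,4)]
W attacks (2,4): yes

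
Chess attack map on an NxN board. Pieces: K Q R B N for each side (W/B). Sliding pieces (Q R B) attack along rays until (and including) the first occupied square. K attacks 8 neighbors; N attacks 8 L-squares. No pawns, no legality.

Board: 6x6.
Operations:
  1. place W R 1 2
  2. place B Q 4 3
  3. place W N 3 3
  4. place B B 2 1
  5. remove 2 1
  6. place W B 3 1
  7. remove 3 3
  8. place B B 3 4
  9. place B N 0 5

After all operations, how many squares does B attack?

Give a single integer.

Op 1: place WR@(1,2)
Op 2: place BQ@(4,3)
Op 3: place WN@(3,3)
Op 4: place BB@(2,1)
Op 5: remove (2,1)
Op 6: place WB@(3,1)
Op 7: remove (3,3)
Op 8: place BB@(3,4)
Op 9: place BN@(0,5)
Per-piece attacks for B:
  BN@(0,5): attacks (1,3) (2,4)
  BB@(3,4): attacks (4,5) (4,3) (2,5) (2,3) (1,2) [ray(1,-1) blocked at (4,3); ray(-1,-1) blocked at (1,2)]
  BQ@(4,3): attacks (4,4) (4,5) (4,2) (4,1) (4,0) (5,3) (3,3) (2,3) (1,3) (0,3) (5,4) (5,2) (3,4) (3,2) (2,1) (1,0) [ray(-1,1) blocked at (3,4)]
Union (20 distinct): (0,3) (1,0) (1,2) (1,3) (2,1) (2,3) (2,4) (2,5) (3,2) (3,3) (3,4) (4,0) (4,1) (4,2) (4,3) (4,4) (4,5) (5,2) (5,3) (5,4)

Answer: 20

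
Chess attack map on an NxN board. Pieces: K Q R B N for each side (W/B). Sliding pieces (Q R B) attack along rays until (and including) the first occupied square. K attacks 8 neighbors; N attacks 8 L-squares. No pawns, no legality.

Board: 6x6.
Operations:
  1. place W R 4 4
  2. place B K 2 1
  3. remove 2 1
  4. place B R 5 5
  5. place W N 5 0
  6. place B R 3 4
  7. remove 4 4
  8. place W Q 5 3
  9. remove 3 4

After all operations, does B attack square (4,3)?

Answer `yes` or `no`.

Answer: no

Derivation:
Op 1: place WR@(4,4)
Op 2: place BK@(2,1)
Op 3: remove (2,1)
Op 4: place BR@(5,5)
Op 5: place WN@(5,0)
Op 6: place BR@(3,4)
Op 7: remove (4,4)
Op 8: place WQ@(5,3)
Op 9: remove (3,4)
Per-piece attacks for B:
  BR@(5,5): attacks (5,4) (5,3) (4,5) (3,5) (2,5) (1,5) (0,5) [ray(0,-1) blocked at (5,3)]
B attacks (4,3): no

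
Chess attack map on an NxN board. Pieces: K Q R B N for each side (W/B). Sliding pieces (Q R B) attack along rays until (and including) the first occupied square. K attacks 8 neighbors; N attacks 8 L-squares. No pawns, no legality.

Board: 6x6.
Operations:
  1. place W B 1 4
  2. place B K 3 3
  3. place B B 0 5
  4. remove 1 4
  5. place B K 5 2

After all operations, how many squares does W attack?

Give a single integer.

Op 1: place WB@(1,4)
Op 2: place BK@(3,3)
Op 3: place BB@(0,5)
Op 4: remove (1,4)
Op 5: place BK@(5,2)
Per-piece attacks for W:
Union (0 distinct): (none)

Answer: 0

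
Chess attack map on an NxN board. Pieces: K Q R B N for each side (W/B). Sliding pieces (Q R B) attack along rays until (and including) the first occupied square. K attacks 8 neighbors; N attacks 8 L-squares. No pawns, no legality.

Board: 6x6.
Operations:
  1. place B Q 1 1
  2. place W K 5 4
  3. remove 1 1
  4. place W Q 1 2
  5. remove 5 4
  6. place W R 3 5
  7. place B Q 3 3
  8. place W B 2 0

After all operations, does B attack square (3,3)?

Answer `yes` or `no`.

Op 1: place BQ@(1,1)
Op 2: place WK@(5,4)
Op 3: remove (1,1)
Op 4: place WQ@(1,2)
Op 5: remove (5,4)
Op 6: place WR@(3,5)
Op 7: place BQ@(3,3)
Op 8: place WB@(2,0)
Per-piece attacks for B:
  BQ@(3,3): attacks (3,4) (3,5) (3,2) (3,1) (3,0) (4,3) (5,3) (2,3) (1,3) (0,3) (4,4) (5,5) (4,2) (5,1) (2,4) (1,5) (2,2) (1,1) (0,0) [ray(0,1) blocked at (3,5)]
B attacks (3,3): no

Answer: no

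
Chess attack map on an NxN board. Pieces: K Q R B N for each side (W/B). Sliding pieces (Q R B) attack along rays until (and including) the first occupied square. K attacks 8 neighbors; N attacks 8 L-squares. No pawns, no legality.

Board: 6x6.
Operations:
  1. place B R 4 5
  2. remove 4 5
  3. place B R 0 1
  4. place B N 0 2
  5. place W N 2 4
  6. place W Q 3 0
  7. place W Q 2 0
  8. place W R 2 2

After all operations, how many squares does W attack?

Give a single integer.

Answer: 26

Derivation:
Op 1: place BR@(4,5)
Op 2: remove (4,5)
Op 3: place BR@(0,1)
Op 4: place BN@(0,2)
Op 5: place WN@(2,4)
Op 6: place WQ@(3,0)
Op 7: place WQ@(2,0)
Op 8: place WR@(2,2)
Per-piece attacks for W:
  WQ@(2,0): attacks (2,1) (2,2) (3,0) (1,0) (0,0) (3,1) (4,2) (5,3) (1,1) (0,2) [ray(0,1) blocked at (2,2); ray(1,0) blocked at (3,0); ray(-1,1) blocked at (0,2)]
  WR@(2,2): attacks (2,3) (2,4) (2,1) (2,0) (3,2) (4,2) (5,2) (1,2) (0,2) [ray(0,1) blocked at (2,4); ray(0,-1) blocked at (2,0); ray(-1,0) blocked at (0,2)]
  WN@(2,4): attacks (4,5) (0,5) (3,2) (4,3) (1,2) (0,3)
  WQ@(3,0): attacks (3,1) (3,2) (3,3) (3,4) (3,5) (4,0) (5,0) (2,0) (4,1) (5,2) (2,1) (1,2) (0,3) [ray(-1,0) blocked at (2,0)]
Union (26 distinct): (0,0) (0,2) (0,3) (0,5) (1,0) (1,1) (1,2) (2,0) (2,1) (2,2) (2,3) (2,4) (3,0) (3,1) (3,2) (3,3) (3,4) (3,5) (4,0) (4,1) (4,2) (4,3) (4,5) (5,0) (5,2) (5,3)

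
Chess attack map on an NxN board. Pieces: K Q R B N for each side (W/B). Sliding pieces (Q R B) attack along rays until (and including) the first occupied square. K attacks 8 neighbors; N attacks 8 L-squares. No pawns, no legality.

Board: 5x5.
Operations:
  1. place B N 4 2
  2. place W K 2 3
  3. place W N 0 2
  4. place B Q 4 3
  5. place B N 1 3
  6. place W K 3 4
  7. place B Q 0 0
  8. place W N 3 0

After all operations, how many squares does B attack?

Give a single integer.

Answer: 14

Derivation:
Op 1: place BN@(4,2)
Op 2: place WK@(2,3)
Op 3: place WN@(0,2)
Op 4: place BQ@(4,3)
Op 5: place BN@(1,3)
Op 6: place WK@(3,4)
Op 7: place BQ@(0,0)
Op 8: place WN@(3,0)
Per-piece attacks for B:
  BQ@(0,0): attacks (0,1) (0,2) (1,0) (2,0) (3,0) (1,1) (2,2) (3,3) (4,4) [ray(0,1) blocked at (0,2); ray(1,0) blocked at (3,0)]
  BN@(1,3): attacks (3,4) (2,1) (3,2) (0,1)
  BN@(4,2): attacks (3,4) (2,3) (3,0) (2,1)
  BQ@(4,3): attacks (4,4) (4,2) (3,3) (2,3) (3,4) (3,2) (2,1) (1,0) [ray(0,-1) blocked at (4,2); ray(-1,0) blocked at (2,3); ray(-1,1) blocked at (3,4)]
Union (14 distinct): (0,1) (0,2) (1,0) (1,1) (2,0) (2,1) (2,2) (2,3) (3,0) (3,2) (3,3) (3,4) (4,2) (4,4)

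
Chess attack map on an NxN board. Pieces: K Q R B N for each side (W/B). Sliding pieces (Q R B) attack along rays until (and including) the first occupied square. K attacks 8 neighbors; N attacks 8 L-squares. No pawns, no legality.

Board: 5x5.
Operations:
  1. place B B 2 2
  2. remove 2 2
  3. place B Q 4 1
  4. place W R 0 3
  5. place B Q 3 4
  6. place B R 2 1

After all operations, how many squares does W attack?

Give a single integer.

Answer: 8

Derivation:
Op 1: place BB@(2,2)
Op 2: remove (2,2)
Op 3: place BQ@(4,1)
Op 4: place WR@(0,3)
Op 5: place BQ@(3,4)
Op 6: place BR@(2,1)
Per-piece attacks for W:
  WR@(0,3): attacks (0,4) (0,2) (0,1) (0,0) (1,3) (2,3) (3,3) (4,3)
Union (8 distinct): (0,0) (0,1) (0,2) (0,4) (1,3) (2,3) (3,3) (4,3)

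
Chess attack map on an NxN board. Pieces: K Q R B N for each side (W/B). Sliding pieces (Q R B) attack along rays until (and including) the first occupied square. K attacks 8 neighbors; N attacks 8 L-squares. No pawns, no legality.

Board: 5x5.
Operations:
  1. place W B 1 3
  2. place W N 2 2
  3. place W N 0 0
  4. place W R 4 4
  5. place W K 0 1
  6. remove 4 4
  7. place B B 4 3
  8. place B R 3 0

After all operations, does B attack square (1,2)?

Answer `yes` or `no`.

Answer: no

Derivation:
Op 1: place WB@(1,3)
Op 2: place WN@(2,2)
Op 3: place WN@(0,0)
Op 4: place WR@(4,4)
Op 5: place WK@(0,1)
Op 6: remove (4,4)
Op 7: place BB@(4,3)
Op 8: place BR@(3,0)
Per-piece attacks for B:
  BR@(3,0): attacks (3,1) (3,2) (3,3) (3,4) (4,0) (2,0) (1,0) (0,0) [ray(-1,0) blocked at (0,0)]
  BB@(4,3): attacks (3,4) (3,2) (2,1) (1,0)
B attacks (1,2): no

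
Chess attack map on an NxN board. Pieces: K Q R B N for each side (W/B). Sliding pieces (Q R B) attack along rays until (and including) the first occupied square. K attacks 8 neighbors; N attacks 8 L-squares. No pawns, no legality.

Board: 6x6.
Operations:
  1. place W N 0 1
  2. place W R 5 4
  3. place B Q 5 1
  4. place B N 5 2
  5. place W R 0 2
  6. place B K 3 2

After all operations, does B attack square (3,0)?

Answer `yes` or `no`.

Op 1: place WN@(0,1)
Op 2: place WR@(5,4)
Op 3: place BQ@(5,1)
Op 4: place BN@(5,2)
Op 5: place WR@(0,2)
Op 6: place BK@(3,2)
Per-piece attacks for B:
  BK@(3,2): attacks (3,3) (3,1) (4,2) (2,2) (4,3) (4,1) (2,3) (2,1)
  BQ@(5,1): attacks (5,2) (5,0) (4,1) (3,1) (2,1) (1,1) (0,1) (4,2) (3,3) (2,4) (1,5) (4,0) [ray(0,1) blocked at (5,2); ray(-1,0) blocked at (0,1)]
  BN@(5,2): attacks (4,4) (3,3) (4,0) (3,1)
B attacks (3,0): no

Answer: no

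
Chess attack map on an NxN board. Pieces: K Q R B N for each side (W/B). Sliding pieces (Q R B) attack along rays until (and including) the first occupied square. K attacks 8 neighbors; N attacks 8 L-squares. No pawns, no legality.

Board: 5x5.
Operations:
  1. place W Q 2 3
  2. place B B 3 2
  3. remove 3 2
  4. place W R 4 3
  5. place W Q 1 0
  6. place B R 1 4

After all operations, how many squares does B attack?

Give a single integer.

Answer: 8

Derivation:
Op 1: place WQ@(2,3)
Op 2: place BB@(3,2)
Op 3: remove (3,2)
Op 4: place WR@(4,3)
Op 5: place WQ@(1,0)
Op 6: place BR@(1,4)
Per-piece attacks for B:
  BR@(1,4): attacks (1,3) (1,2) (1,1) (1,0) (2,4) (3,4) (4,4) (0,4) [ray(0,-1) blocked at (1,0)]
Union (8 distinct): (0,4) (1,0) (1,1) (1,2) (1,3) (2,4) (3,4) (4,4)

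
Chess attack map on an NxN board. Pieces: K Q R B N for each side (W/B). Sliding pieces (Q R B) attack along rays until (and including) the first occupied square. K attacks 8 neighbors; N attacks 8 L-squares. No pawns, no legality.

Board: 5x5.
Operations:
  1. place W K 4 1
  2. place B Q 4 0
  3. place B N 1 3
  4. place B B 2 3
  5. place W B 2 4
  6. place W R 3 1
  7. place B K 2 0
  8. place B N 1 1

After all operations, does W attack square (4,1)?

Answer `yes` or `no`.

Op 1: place WK@(4,1)
Op 2: place BQ@(4,0)
Op 3: place BN@(1,3)
Op 4: place BB@(2,3)
Op 5: place WB@(2,4)
Op 6: place WR@(3,1)
Op 7: place BK@(2,0)
Op 8: place BN@(1,1)
Per-piece attacks for W:
  WB@(2,4): attacks (3,3) (4,2) (1,3) [ray(-1,-1) blocked at (1,3)]
  WR@(3,1): attacks (3,2) (3,3) (3,4) (3,0) (4,1) (2,1) (1,1) [ray(1,0) blocked at (4,1); ray(-1,0) blocked at (1,1)]
  WK@(4,1): attacks (4,2) (4,0) (3,1) (3,2) (3,0)
W attacks (4,1): yes

Answer: yes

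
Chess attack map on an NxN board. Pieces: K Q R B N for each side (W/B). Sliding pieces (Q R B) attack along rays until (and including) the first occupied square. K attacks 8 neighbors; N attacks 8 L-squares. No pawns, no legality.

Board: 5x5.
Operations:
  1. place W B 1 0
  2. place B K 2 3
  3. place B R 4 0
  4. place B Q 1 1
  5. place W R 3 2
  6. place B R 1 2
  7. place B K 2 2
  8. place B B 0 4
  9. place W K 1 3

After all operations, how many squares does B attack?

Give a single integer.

Answer: 22

Derivation:
Op 1: place WB@(1,0)
Op 2: place BK@(2,3)
Op 3: place BR@(4,0)
Op 4: place BQ@(1,1)
Op 5: place WR@(3,2)
Op 6: place BR@(1,2)
Op 7: place BK@(2,2)
Op 8: place BB@(0,4)
Op 9: place WK@(1,3)
Per-piece attacks for B:
  BB@(0,4): attacks (1,3) [ray(1,-1) blocked at (1,3)]
  BQ@(1,1): attacks (1,2) (1,0) (2,1) (3,1) (4,1) (0,1) (2,2) (2,0) (0,2) (0,0) [ray(0,1) blocked at (1,2); ray(0,-1) blocked at (1,0); ray(1,1) blocked at (2,2)]
  BR@(1,2): attacks (1,3) (1,1) (2,2) (0,2) [ray(0,1) blocked at (1,3); ray(0,-1) blocked at (1,1); ray(1,0) blocked at (2,2)]
  BK@(2,2): attacks (2,3) (2,1) (3,2) (1,2) (3,3) (3,1) (1,3) (1,1)
  BK@(2,3): attacks (2,4) (2,2) (3,3) (1,3) (3,4) (3,2) (1,4) (1,2)
  BR@(4,0): attacks (4,1) (4,2) (4,3) (4,4) (3,0) (2,0) (1,0) [ray(-1,0) blocked at (1,0)]
Union (22 distinct): (0,0) (0,1) (0,2) (1,0) (1,1) (1,2) (1,3) (1,4) (2,0) (2,1) (2,2) (2,3) (2,4) (3,0) (3,1) (3,2) (3,3) (3,4) (4,1) (4,2) (4,3) (4,4)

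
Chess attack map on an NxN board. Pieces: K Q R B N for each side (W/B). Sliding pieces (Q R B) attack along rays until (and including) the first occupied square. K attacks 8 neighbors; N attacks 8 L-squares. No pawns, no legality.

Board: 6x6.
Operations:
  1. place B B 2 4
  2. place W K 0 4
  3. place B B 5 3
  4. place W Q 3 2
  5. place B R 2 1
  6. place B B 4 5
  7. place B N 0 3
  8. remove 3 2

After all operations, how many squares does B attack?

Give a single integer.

Op 1: place BB@(2,4)
Op 2: place WK@(0,4)
Op 3: place BB@(5,3)
Op 4: place WQ@(3,2)
Op 5: place BR@(2,1)
Op 6: place BB@(4,5)
Op 7: place BN@(0,3)
Op 8: remove (3,2)
Per-piece attacks for B:
  BN@(0,3): attacks (1,5) (2,4) (1,1) (2,2)
  BR@(2,1): attacks (2,2) (2,3) (2,4) (2,0) (3,1) (4,1) (5,1) (1,1) (0,1) [ray(0,1) blocked at (2,4)]
  BB@(2,4): attacks (3,5) (3,3) (4,2) (5,1) (1,5) (1,3) (0,2)
  BB@(4,5): attacks (5,4) (3,4) (2,3) (1,2) (0,1)
  BB@(5,3): attacks (4,4) (3,5) (4,2) (3,1) (2,0)
Union (19 distinct): (0,1) (0,2) (1,1) (1,2) (1,3) (1,5) (2,0) (2,2) (2,3) (2,4) (3,1) (3,3) (3,4) (3,5) (4,1) (4,2) (4,4) (5,1) (5,4)

Answer: 19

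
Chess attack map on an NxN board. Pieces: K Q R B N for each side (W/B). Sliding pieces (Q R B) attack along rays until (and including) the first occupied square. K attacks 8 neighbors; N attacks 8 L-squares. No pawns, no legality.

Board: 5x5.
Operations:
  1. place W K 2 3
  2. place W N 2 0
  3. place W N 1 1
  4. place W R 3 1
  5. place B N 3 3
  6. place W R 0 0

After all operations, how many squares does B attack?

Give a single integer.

Answer: 4

Derivation:
Op 1: place WK@(2,3)
Op 2: place WN@(2,0)
Op 3: place WN@(1,1)
Op 4: place WR@(3,1)
Op 5: place BN@(3,3)
Op 6: place WR@(0,0)
Per-piece attacks for B:
  BN@(3,3): attacks (1,4) (4,1) (2,1) (1,2)
Union (4 distinct): (1,2) (1,4) (2,1) (4,1)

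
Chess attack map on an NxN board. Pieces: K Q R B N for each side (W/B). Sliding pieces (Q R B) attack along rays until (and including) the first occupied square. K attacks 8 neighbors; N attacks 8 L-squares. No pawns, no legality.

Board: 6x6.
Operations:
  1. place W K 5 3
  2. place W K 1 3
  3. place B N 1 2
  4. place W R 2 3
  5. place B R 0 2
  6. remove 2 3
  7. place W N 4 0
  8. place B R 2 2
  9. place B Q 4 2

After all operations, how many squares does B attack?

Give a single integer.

Answer: 25

Derivation:
Op 1: place WK@(5,3)
Op 2: place WK@(1,3)
Op 3: place BN@(1,2)
Op 4: place WR@(2,3)
Op 5: place BR@(0,2)
Op 6: remove (2,3)
Op 7: place WN@(4,0)
Op 8: place BR@(2,2)
Op 9: place BQ@(4,2)
Per-piece attacks for B:
  BR@(0,2): attacks (0,3) (0,4) (0,5) (0,1) (0,0) (1,2) [ray(1,0) blocked at (1,2)]
  BN@(1,2): attacks (2,4) (3,3) (0,4) (2,0) (3,1) (0,0)
  BR@(2,2): attacks (2,3) (2,4) (2,5) (2,1) (2,0) (3,2) (4,2) (1,2) [ray(1,0) blocked at (4,2); ray(-1,0) blocked at (1,2)]
  BQ@(4,2): attacks (4,3) (4,4) (4,5) (4,1) (4,0) (5,2) (3,2) (2,2) (5,3) (5,1) (3,3) (2,4) (1,5) (3,1) (2,0) [ray(0,-1) blocked at (4,0); ray(-1,0) blocked at (2,2); ray(1,1) blocked at (5,3)]
Union (25 distinct): (0,0) (0,1) (0,3) (0,4) (0,5) (1,2) (1,5) (2,0) (2,1) (2,2) (2,3) (2,4) (2,5) (3,1) (3,2) (3,3) (4,0) (4,1) (4,2) (4,3) (4,4) (4,5) (5,1) (5,2) (5,3)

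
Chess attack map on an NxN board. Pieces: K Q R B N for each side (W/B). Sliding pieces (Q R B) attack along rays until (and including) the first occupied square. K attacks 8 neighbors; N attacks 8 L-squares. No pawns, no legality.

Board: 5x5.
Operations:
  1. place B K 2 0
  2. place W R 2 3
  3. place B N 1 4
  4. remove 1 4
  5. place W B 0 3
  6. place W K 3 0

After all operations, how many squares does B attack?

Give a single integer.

Answer: 5

Derivation:
Op 1: place BK@(2,0)
Op 2: place WR@(2,3)
Op 3: place BN@(1,4)
Op 4: remove (1,4)
Op 5: place WB@(0,3)
Op 6: place WK@(3,0)
Per-piece attacks for B:
  BK@(2,0): attacks (2,1) (3,0) (1,0) (3,1) (1,1)
Union (5 distinct): (1,0) (1,1) (2,1) (3,0) (3,1)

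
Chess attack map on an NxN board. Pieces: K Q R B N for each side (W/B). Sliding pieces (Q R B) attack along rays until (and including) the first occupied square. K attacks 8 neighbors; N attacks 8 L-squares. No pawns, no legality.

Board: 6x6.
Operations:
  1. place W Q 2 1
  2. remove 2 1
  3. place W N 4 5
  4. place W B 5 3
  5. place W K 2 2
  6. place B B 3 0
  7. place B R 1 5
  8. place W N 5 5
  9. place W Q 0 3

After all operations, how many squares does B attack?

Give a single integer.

Op 1: place WQ@(2,1)
Op 2: remove (2,1)
Op 3: place WN@(4,5)
Op 4: place WB@(5,3)
Op 5: place WK@(2,2)
Op 6: place BB@(3,0)
Op 7: place BR@(1,5)
Op 8: place WN@(5,5)
Op 9: place WQ@(0,3)
Per-piece attacks for B:
  BR@(1,5): attacks (1,4) (1,3) (1,2) (1,1) (1,0) (2,5) (3,5) (4,5) (0,5) [ray(1,0) blocked at (4,5)]
  BB@(3,0): attacks (4,1) (5,2) (2,1) (1,2) (0,3) [ray(-1,1) blocked at (0,3)]
Union (13 distinct): (0,3) (0,5) (1,0) (1,1) (1,2) (1,3) (1,4) (2,1) (2,5) (3,5) (4,1) (4,5) (5,2)

Answer: 13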